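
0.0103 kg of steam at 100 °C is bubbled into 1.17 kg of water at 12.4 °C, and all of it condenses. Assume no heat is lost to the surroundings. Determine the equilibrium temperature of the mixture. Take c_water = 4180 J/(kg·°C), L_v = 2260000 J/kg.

Taking heat into each body as positive, Σ m c ΔT = 0:
condense steam: −0.0103·2260000 = −23278; condensed water 100 °C→T: 43.05(T − 100); water warms: 1.17·4180·(T − 12.4) = 4890.6(T − 12.4)
4933.7 T = 23278 + 4305.4 + 60643 = 88227
T ≈ 17.88 °C — below 100 °C, confirming all the steam condensed.

T_f ≈ 17.9 °C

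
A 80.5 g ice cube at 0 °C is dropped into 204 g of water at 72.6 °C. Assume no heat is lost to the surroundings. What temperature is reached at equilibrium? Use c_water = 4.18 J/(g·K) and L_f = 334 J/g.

T_f ≈ 29.4 °C

Energy conservation, ΣQ = 0:
latent heat to melt: 80.5×334 = 26887; warm the meltwater: 336.49 T; water cools: 204×4.18×(T − 72.6) = 852.72(T − 72.6)
1189.2 T = 61907 − 26887 = 35020
T ≈ 29.45 °C. Since T > 0 °C, the all-ice-melts assumption holds.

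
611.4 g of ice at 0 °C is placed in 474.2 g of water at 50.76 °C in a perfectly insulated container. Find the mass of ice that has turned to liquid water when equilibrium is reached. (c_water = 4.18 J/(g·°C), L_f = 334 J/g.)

Water can give up m c ΔT = 474.2·4.18·50.76 = 100614 J before reaching 0 °C.
Melting all 611.4 g of ice would need 611.4·334 = 204208 J.
100614 J < 204208 J, so only part of the ice melts and the system sits at 0 °C.
m_melted·334 = 100614  ⇒  m_melted ≈ 301.2 g.

m_melted ≈ 301 g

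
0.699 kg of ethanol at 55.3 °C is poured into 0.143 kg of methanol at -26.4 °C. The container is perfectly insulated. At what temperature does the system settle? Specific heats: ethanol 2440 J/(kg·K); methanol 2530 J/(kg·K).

T_f ≈ 41.0 °C

Set heat shed by the hot body equal to heat absorbed by the cold body:
0.699·2440·(55.3 − T) = 0.143·2530·(T − (-26.4))
1705.6(55.3 − T) = 361.79(T − (-26.4))
2067.3 T = 84766  ⇒  T ≈ 41.00 °C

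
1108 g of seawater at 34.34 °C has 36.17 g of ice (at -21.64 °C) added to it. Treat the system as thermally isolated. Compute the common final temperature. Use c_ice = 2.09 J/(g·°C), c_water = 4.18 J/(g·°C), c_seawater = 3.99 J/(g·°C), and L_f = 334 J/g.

Conservation of energy gives ΣQ = 0:
ice -21.64→0 °C: 36.17·2.09·21.64 = 1635.9; melt ice: 36.17·334 = 12081; meltwater 0→T: 36.17·4.18·T = 151.19 T; seawater: 4420.9(T − 34.34)
4572.1 T = 151814 − 13717 = 138098
T ≈ 30.20 °C. Since T > 0 °C, the all-ice-melts assumption holds.

T_f ≈ 30.2 °C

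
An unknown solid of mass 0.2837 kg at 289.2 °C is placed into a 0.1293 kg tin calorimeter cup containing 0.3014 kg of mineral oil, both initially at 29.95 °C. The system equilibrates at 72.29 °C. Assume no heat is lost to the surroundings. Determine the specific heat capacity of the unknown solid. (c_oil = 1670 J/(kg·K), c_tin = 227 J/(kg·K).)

Net heat exchanged in the isolated system is zero:
0.2837·c·(72.29 − 289.2) + 0.3014·1670·(72.29 − 29.95) + 0.1293·227·(72.29 − 29.95) = 0
-61.54 c = -22554
c = -22554/-61.54 ≈ 366.5 J/(kg·K)

c ≈ 367 J/(kg·K)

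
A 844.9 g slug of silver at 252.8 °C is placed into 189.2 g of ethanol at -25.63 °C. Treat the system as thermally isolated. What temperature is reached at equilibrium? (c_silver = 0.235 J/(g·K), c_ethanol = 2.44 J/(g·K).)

T_f ≈ 58.1 °C

|Q_silver| = |Q_ethanol|:
844.9·0.235·(252.8 − T) = 189.2·2.44·(T − (-25.63))
198.55(252.8 − T) = 461.65(T − (-25.63))
660.2 T = 38362  ⇒  T ≈ 58.11 °C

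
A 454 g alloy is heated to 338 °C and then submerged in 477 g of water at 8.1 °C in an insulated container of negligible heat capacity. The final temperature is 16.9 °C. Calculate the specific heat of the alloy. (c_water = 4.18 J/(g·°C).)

c ≈ 0.12 J/(g·°C)

Let T be the final temperature. ΣQ_i = 0:
454·c·(16.9 − 338) + 477·4.18·(16.9 − 8.1) = 0
-145779 c = -17546
c = -17546/-145779 ≈ 0.1204 J/(g·°C)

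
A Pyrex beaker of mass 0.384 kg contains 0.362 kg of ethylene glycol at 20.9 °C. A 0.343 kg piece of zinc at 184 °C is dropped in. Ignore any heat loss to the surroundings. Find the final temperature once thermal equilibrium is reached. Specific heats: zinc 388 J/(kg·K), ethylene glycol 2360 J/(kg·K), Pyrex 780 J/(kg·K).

T_f ≈ 37.8 °C

Setting the total heat transfer to zero:
0.343*388*(T − 184) + 0.362*2360*(T − 20.9) + 0.384*780*(T − 20.9) = 0
133.08(T − 184) + 854.32(T − 20.9) + 299.52(T − 20.9) = 0
1286.9 T = 48603
T = 48603/1286.9 ≈ 37.77 °C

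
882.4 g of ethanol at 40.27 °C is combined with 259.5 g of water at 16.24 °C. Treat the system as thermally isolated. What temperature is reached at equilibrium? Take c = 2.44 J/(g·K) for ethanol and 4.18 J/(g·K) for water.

Let T be the final temperature. ΣQ_i = 0:
882.4·2.44·(T − 40.27) + 259.5·4.18·(T − 16.24) = 0
2153.1(T − 40.27) + 1084.7(T − 16.24) = 0
(2153.1 + 1084.7) T = 2153.1·40.27 + 1084.7·16.24
T = 104319/3237.8 ≈ 32.22 °C

T_f ≈ 32.2 °C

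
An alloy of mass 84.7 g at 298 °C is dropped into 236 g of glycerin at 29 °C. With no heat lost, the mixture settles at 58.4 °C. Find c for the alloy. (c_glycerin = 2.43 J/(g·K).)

Setting the total heat transfer to zero:
84.7×c×(58.4 − 298) + 236×2.43×(58.4 − 29) = 0
-20294 c = -16860
c = -16860/-20294 ≈ 0.8308 J/(g·K)

c ≈ 0.831 J/(g·K)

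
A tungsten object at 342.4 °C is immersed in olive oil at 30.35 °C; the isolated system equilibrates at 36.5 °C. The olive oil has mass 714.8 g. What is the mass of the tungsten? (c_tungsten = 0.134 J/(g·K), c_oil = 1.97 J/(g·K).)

m ≈ 211 g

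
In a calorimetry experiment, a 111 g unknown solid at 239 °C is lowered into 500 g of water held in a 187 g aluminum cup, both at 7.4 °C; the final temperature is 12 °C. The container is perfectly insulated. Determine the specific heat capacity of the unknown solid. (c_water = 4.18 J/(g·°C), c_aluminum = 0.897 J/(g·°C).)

c ≈ 0.412 J/(g·°C)

Setting the total heat transfer to zero:
111·c·(12 − 239) + 500·4.18·(12 − 7.4) + 187·0.897·(12 − 7.4) = 0
-25197 c = -10386
c = -10386/-25197 ≈ 0.4122 J/(g·°C)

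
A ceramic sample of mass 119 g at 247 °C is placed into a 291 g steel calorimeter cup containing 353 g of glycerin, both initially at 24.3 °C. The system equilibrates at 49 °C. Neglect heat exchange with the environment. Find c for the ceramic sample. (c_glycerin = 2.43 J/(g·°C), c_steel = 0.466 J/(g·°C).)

c ≈ 1.04 J/(g·°C)

Taking heat into each body as positive, Σ m c ΔT = 0:
119·c·(49 − 247) + 353·2.43·(49 − 24.3) + 291·0.466·(49 − 24.3) = 0
-23562 c = -24537
c = -24537/-23562 ≈ 1.041 J/(g·°C)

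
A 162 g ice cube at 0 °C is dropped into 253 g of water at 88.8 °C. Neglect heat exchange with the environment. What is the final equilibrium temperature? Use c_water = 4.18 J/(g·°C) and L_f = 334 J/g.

Let T be the final temperature. ΣQ_i = 0:
fusion: m_ice L_f = 162×334 = 54108; warm the meltwater: 677.16 T; water: 1057.5(T − 88.8)
1734.7 T = 93910 − 54108 = 39802
T ≈ 22.94 °C — above 0 °C, consistent with complete melting.

T_f ≈ 22.9 °C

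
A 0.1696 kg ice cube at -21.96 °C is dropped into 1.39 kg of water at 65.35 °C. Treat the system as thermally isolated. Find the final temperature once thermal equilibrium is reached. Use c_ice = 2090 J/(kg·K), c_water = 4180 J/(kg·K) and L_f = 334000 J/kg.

T_f ≈ 48.4 °C

Sum of m c ΔT and latent-heat terms is zero:
ice -21.96→0 °C: 0.1696×2090×21.96 = 7784; latent heat to melt: 0.1696×334000 = 56646; meltwater 0→T: 0.1696×4180×T = 708.93 T; water: 5810.2(T − 65.35)
6519.1 T = 379697 − 64430 = 315266
T ≈ 48.36 °C (positive, so assuming full melt was valid).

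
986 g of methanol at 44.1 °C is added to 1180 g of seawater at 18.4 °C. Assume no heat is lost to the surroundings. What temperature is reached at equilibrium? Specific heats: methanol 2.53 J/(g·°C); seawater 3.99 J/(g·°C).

T_f ≈ 27.3 °C

Heat gained plus heat lost sum to zero:
986*2.53*(T − 44.1) + 1180*3.99*(T − 18.4) = 0
7202.8 T = 196642
T = 196642 / 7202.8 = 27.3 °C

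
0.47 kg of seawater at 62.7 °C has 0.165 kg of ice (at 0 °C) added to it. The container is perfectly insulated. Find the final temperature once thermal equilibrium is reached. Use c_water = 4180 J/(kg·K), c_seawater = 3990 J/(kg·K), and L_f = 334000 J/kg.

T_f ≈ 24.4 °C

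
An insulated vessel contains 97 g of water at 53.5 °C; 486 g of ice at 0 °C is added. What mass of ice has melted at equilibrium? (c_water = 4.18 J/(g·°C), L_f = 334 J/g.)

m_melted ≈ 64.9 g

Heat available from the water dropping to 0 °C: 97×4.18×53.5 = 21692 J.
Melting all 486 g of ice would need 486×334 = 162324 J.
That's not enough to melt it all — equilibrium is at 0 °C with ice remaining.
m_melted×334 = 21692  ⇒  m_melted ≈ 64.95 g.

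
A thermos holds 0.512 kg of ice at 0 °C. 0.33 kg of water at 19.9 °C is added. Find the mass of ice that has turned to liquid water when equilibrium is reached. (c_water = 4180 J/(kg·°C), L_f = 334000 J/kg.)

Water can give up m c ΔT = 0.33×4180×19.9 = 27450 J before reaching 0 °C.
Melting all 0.512 kg of ice would need 0.512×334000 = 171008 J.
27450 J < 171008 J, so only part of the ice melts and the system sits at 0 °C.
m_melted×334000 = 27450  ⇒  m_melted ≈ 0.08219 kg.

m_melted ≈ 0.0822 kg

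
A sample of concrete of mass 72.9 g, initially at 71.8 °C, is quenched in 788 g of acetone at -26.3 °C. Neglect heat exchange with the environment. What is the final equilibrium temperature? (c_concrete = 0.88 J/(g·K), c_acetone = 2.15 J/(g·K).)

Conservation of energy gives ΣQ = 0:
72.9*0.88*(T − 71.8) + 788*2.15*(T − (-26.3)) = 0
64.15(T − 71.8) + 1694.2(T − (-26.3)) = 0
(64.15 + 1694.2) T = 64.15*71.8 + 1694.2*(-26.3)
T = -39951/1758.4 ≈ -22.72 °C

T_f ≈ -22.7 °C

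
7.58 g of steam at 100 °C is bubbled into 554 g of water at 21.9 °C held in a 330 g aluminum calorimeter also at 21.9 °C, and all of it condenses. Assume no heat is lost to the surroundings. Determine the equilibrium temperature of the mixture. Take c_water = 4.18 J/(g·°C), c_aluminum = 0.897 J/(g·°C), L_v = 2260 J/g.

T_f ≈ 29.3 °C

Sum of m c ΔT and latent-heat terms is zero:
condense steam: −7.58·2260 = −17131; condensed water 100 °C→T: 31.68(T − 100); water warms: 554·4.18·(T − 21.9) = 2315.7(T − 21.9); cup: 296.01(T − 21.9)
2643.4 T = 17131 + 3168.4 + 57197 = 77496
T ≈ 29.32 °C (< 100 °C, so full condensation is consistent).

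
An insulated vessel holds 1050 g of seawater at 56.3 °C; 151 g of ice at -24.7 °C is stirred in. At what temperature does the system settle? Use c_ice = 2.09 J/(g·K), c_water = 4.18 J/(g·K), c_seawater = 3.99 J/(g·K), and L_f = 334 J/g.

T_f ≈ 36.8 °C

Setting the total heat transfer to zero:
warm ice to 0 °C: 151·2.09·(0 − (-24.7)) = 7795.1; melt ice: 151·334 = 50434; meltwater 0→T: 151·4.18·T = 631.18 T; seawater cools: 1050·3.99·(T − 56.3) = 4189.5(T − 56.3)
4820.7 T = 235869 − 58229 = 177640
T ≈ 36.85 °C (positive, so assuming full melt was valid).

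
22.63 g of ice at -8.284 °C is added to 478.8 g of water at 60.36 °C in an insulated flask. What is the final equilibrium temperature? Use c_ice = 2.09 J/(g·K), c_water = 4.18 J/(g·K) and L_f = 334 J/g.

T_f ≈ 53.8 °C

Sum of m c ΔT and latent-heat terms is zero:
warm ice to 0 °C: 22.63×2.09×(0 − (-8.284)) = 391.81; fusion: m_ice L_f = 22.63×334 = 7558.4; warm the meltwater: 94.59 T; water cools: 478.8×4.18×(T − 60.36) = 2001.4(T − 60.36)
2096 T = 120804 − 7950.2 = 112853
T ≈ 53.84 °C (positive, so assuming full melt was valid).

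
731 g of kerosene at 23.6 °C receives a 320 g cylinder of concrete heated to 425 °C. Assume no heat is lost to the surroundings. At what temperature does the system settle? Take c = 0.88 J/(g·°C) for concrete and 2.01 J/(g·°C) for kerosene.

Conservation of energy gives ΣQ = 0:
320·0.88·(T − 425) + 731·2.01·(T − 23.6) = 0
1750.9 T = 154356
T = 154356/1750.9 ≈ 88.16 °C

T_f ≈ 88.2 °C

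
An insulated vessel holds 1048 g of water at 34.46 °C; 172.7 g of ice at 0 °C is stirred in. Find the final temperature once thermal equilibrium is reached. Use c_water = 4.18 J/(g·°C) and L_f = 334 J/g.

T_f ≈ 18.3 °C

Sum of m c ΔT and latent-heat terms is zero:
fusion: m_ice L_f = 172.7·334 = 57682
  warm the meltwater: 721.89 T
  water cools: 1048·4.18·(T − 34.46) = 4380.6(T − 34.46)
5102.5 T = 150957 − 57682 = 93275
T ≈ 18.28 °C. Since T > 0 °C, the all-ice-melts assumption holds.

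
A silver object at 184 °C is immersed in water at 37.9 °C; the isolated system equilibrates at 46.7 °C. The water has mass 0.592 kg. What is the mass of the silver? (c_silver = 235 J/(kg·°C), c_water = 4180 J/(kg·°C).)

m ≈ 0.675 kg

Taking heat into each body as positive, Σ m c ΔT = 0:
m·235·(46.7 − 184) + 0.592·4180·(46.7 − 37.9) = 0
-32266 m = -21776
m = -21776/-32266 ≈ 0.6749 kg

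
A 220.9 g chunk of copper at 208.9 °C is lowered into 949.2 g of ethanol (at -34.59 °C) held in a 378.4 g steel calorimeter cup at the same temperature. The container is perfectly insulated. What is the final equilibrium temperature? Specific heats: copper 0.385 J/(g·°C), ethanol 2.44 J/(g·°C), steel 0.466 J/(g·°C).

With ΣQ=0 the equilibrium temperature is the m·c-weighted mean:
T_f = (85.05*208.9 + 2316*(-34.59) + 176.33*(-34.59)) / (85.05 + 2316 + 176.33)
    = -68445 / 2577.4 ≈ -26.56 °C

T_f ≈ -26.6 °C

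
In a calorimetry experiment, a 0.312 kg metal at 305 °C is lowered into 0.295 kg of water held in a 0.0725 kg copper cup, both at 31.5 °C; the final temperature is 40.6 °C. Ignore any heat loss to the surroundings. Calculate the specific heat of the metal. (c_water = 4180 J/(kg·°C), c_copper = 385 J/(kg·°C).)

c ≈ 139 J/(kg·°C)

Setting the total heat transfer to zero:
0.312·c·(40.6 − 305) + 0.295·4180·(40.6 − 31.5) + 0.0725·385·(40.6 − 31.5) = 0
-82.49 c = -11475
c = -11475/-82.49 ≈ 139.1 J/(kg·°C)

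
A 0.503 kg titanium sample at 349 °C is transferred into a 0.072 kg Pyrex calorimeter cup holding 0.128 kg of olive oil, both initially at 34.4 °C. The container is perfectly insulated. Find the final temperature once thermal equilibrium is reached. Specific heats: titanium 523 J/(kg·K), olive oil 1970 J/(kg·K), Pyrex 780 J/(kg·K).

T_f ≈ 179.2 °C

Energy conservation, ΣQ = 0:
0.503×523×(T − 349) + 0.128×1970×(T − 34.4) + 0.072×780×(T − 34.4) = 0
263.07(T − 349) + 252.16(T − 34.4) + 56.16(T − 34.4) = 0
571.39 T = 102417
T = 102417 / 571.39 = 179 °C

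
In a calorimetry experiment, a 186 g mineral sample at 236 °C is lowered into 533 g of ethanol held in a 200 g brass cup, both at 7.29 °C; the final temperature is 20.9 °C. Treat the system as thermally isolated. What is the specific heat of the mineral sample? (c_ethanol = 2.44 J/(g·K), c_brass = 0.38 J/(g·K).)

c ≈ 0.468 J/(g·K)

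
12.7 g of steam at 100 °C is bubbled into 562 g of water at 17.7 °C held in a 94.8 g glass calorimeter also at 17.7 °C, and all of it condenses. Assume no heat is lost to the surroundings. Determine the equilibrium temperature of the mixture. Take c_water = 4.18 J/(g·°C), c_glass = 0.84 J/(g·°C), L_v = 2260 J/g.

T_f ≈ 31.0 °C

Sum of m c ΔT and latent-heat terms is zero:
steam→water at 100 °C releases m L_v = 12.7·2260 = 28702; condensate cools 100→T: 12.7·4.18·(T − 100) = 53.09(T − 100); water warms: 562·4.18·(T − 17.7) = 2349.2(T − 17.7); cup: 79.63(T − 17.7)
2481.9 T = 28702 + 5308.6 + 42990 = 77000
T ≈ 31.02 °C — below 100 °C, confirming all the steam condensed.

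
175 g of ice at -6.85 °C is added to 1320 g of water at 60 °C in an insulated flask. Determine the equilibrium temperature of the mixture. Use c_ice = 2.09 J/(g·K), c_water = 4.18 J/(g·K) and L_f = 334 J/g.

T_f ≈ 43.2 °C

Energy balance with sensible and latent terms:
ice -6.85→0 °C: 175×2.09×6.85 = 2505.4
  melt ice: 175×334 = 58450
  warm the meltwater: 731.5 T
  water: 5517.6(T − 60)
6249.1 T = 331056 − 60955 = 270101
T ≈ 43.22 °C. Since T > 0 °C, the all-ice-melts assumption holds.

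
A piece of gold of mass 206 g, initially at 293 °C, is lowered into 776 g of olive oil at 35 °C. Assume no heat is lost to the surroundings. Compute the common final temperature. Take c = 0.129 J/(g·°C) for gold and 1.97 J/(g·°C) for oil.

Conservation of energy gives ΣQ = 0:
206×0.129×(T − 293) + 776×1.97×(T − 35) = 0
26.57(T − 293) + 1528.7(T − 35) = 0
1555.3 T = 61291
T ≈ 39.41 °C

T_f ≈ 39.4 °C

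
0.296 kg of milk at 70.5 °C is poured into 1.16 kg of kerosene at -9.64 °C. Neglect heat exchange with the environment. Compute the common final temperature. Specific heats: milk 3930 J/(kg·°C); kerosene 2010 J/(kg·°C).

T_f ≈ 17.0 °C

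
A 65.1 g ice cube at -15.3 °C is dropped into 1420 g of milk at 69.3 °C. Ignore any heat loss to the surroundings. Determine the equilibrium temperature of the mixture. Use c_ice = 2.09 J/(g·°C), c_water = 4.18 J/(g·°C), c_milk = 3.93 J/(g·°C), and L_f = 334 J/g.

Conservation of energy gives ΣQ = 0:
warm ice to 0 °C: 65.1×2.09×(0 − (-15.3)) = 2081.7
  melt ice: 65.1×334 = 21743
  meltwater 0→T: 65.1×4.18×T = 272.12 T
  milk: 5580.6(T − 69.3)
5852.7 T = 386736 − 23825 = 362910
T ≈ 62.01 °C — above 0 °C, consistent with complete melting.

T_f ≈ 62.0 °C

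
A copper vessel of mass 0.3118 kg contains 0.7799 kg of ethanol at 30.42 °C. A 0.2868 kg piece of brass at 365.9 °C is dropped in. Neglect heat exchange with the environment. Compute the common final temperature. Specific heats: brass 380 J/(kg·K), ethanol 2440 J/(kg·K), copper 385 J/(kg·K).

Setting the total heat transfer to zero:
0.2868·380·(T − 365.9) + 0.7799·2440·(T − 30.42) + 0.3118·385·(T − 30.42) = 0
2132 T = 101417
T = 101417/2132 ≈ 47.57 °C

T_f ≈ 47.6 °C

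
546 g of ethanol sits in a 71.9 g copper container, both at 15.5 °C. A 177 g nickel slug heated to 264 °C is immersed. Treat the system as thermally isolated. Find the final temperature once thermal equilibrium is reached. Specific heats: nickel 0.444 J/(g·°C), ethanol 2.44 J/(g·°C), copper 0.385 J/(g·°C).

T_f ≈ 29.1 °C

With ΣQ=0 the equilibrium temperature is the m·c-weighted mean:
T_f = (78.59·264 + 1332.2·15.5 + 27.68·15.5) / (78.59 + 1332.2 + 27.68)
    = 41826 / 1438.5 ≈ 29.08 °C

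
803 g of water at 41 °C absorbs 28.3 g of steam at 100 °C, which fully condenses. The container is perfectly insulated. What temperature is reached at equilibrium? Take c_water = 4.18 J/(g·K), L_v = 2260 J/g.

T_f ≈ 61.4 °C

Let T be the final temperature. ΣQ_i = 0:
latent heat released on condensation: 28.3·2260 = 63958; condensed water 100 °C→T: 118.29(T − 100); water warms: 803·4.18·(T − 41) = 3356.5(T − 41)
3474.8 T = 63958 + 11829 + 137618 = 213406
T ≈ 61.41 °C — below 100 °C, confirming all the steam condensed.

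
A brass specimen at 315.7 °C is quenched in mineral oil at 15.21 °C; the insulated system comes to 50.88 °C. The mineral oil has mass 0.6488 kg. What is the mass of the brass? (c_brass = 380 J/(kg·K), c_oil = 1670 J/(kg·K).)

m ≈ 0.384 kg

Energy conservation, ΣQ = 0:
m·380·(50.88 − 315.7) + 0.6488·1670·(50.88 − 15.21) = 0
-100632 m = -38648
m = -38648/-100632 ≈ 0.3841 kg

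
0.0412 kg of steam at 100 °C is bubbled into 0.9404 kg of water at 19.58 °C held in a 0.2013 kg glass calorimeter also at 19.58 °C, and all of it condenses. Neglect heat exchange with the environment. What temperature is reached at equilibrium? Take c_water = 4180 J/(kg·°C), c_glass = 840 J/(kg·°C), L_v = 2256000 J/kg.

Net heat exchanged in the isolated system is zero:
latent heat released on condensation: 0.0412×2256000 = 92947; condensate cools 100→T: 0.0412×4180×(T − 100) = 172.22(T − 100); water warms: 0.9404×4180×(T − 19.58) = 3930.9(T − 19.58); cup: 169.09(T − 19.58)
4272.2 T = 92947 + 17222 + 80277 = 190446
T ≈ 44.58 °C (< 100 °C, so full condensation is consistent).

T_f ≈ 44.6 °C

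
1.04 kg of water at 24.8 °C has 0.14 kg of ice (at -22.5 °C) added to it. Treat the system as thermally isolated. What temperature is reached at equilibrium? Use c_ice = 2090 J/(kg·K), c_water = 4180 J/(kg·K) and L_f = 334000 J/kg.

Energy conservation, ΣQ = 0:
ice -22.5→0 °C: 0.14·2090·22.5 = 6583.5; fusion: m_ice L_f = 0.14·334000 = 46760; meltwater 0→T: 0.14·4180·T = 585.2 T; water: 4347.2(T − 24.8)
4932.4 T = 107811 − 53344 = 54467
T ≈ 11.04 °C — above 0 °C, consistent with complete melting.

T_f ≈ 11.0 °C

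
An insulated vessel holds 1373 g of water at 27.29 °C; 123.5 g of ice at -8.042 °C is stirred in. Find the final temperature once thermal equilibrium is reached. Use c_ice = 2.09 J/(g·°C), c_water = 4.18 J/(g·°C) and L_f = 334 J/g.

Energy conservation, ΣQ = 0:
ice -8.042→0 °C: 123.5·2.09·8.042 = 2075.8
  fusion: m_ice L_f = 123.5·334 = 41249
  meltwater 0→T: 123.5·4.18·T = 516.23 T
  water: 5739.1(T − 27.29)
6255.4 T = 156621 − 43325 = 113296
T ≈ 18.11 °C. Since T > 0 °C, the all-ice-melts assumption holds.

T_f ≈ 18.1 °C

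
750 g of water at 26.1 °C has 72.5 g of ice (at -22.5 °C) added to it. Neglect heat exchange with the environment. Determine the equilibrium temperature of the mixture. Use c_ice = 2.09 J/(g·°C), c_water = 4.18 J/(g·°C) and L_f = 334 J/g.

Taking heat into each body as positive, Σ m c ΔT = 0:
warm ice to 0 °C: 72.5×2.09×(0 − (-22.5)) = 3409.3; fusion: m_ice L_f = 72.5×334 = 24215; warm the meltwater: 303.05 T; water: 3135(T − 26.1)
3438.1 T = 81824 − 27624 = 54199
T ≈ 15.76 °C — above 0 °C, consistent with complete melting.

T_f ≈ 15.8 °C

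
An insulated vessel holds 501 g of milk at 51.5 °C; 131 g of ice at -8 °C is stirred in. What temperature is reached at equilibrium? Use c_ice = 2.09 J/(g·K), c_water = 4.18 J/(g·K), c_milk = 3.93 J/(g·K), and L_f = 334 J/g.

T_f ≈ 22.0 °C

Sum of m c ΔT and latent-heat terms is zero:
ice -8→0 °C: 131·2.09·8 = 2190.3
  latent heat to melt: 131·334 = 43754
  meltwater 0→T: 131·4.18·T = 547.58 T
  milk: 1968.9(T − 51.5)
2516.5 T = 101400 − 45944 = 55456
T ≈ 22.04 °C (positive, so assuming full melt was valid).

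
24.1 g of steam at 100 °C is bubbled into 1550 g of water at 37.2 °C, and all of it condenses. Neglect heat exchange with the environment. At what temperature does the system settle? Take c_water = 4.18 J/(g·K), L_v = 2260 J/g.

Net heat exchanged in the isolated system is zero:
steam→water at 100 °C releases m L_v = 24.1×2260 = 54466
  condensate cools 100→T: 24.1×4.18×(T − 100) = 100.74(T − 100)
  water warms: 1550×4.18×(T − 37.2) = 6479(T − 37.2)
6579.7 T = 54466 + 10074 + 241019 = 305559
T ≈ 46.44 °C (< 100 °C, so full condensation is consistent).

T_f ≈ 46.4 °C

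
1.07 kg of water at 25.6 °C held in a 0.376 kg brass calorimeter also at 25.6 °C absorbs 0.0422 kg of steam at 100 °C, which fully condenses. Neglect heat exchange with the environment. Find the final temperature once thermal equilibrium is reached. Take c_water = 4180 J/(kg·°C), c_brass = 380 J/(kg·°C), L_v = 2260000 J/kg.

T_f ≈ 48.2 °C

Taking heat into each body as positive, Σ m c ΔT = 0:
condense steam: −0.0422·2260000 = −95372; condensed water 100 °C→T: 176.4(T − 100); original water: 4472.6(T − 25.6); cup: 142.88(T − 25.6)
4791.9 T = 95372 + 17640 + 118156 = 231168
T ≈ 48.24 °C, under the boiling point, so the assumption holds.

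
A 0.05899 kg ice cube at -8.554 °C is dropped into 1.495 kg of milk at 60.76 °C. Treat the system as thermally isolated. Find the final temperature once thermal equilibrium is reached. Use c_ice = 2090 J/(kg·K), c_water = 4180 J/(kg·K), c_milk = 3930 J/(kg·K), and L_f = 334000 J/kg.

Setting the total heat transfer to zero:
warm ice to 0 °C: 0.05899×2090×(0 − (-8.554)) = 1054.6
  latent heat to melt: 0.05899×334000 = 19703
  meltwater 0→T: 0.05899×4180×T = 246.58 T
  milk: 5875.4(T − 60.76)
6121.9 T = 356986 − 20757 = 336229
T ≈ 54.92 °C — above 0 °C, consistent with complete melting.

T_f ≈ 54.9 °C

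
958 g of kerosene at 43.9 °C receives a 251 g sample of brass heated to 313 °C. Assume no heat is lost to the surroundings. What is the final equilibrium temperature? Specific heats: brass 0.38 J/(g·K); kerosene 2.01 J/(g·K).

Heat lost by the brass equals heat gained by the kerosene:
251·0.38·(313 − T) = 958·2.01·(T − 43.9)
95.38(313 − T) = 1925.6(T − 43.9)
2021 T = 114387  ⇒  T ≈ 56.60 °C

T_f ≈ 56.6 °C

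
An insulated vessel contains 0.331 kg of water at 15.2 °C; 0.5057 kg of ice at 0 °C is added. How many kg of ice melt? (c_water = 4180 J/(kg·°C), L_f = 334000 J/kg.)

Heat available from the water dropping to 0 °C: 0.331×4180×15.2 = 21030 J.
Melting all 0.5057 kg of ice would need 0.5057×334000 = 168904 J.
That's not enough to melt it all — equilibrium is at 0 °C with ice remaining.
m_melted×334000 = 21030  ⇒  m_melted ≈ 0.06297 kg.

m_melted ≈ 0.063 kg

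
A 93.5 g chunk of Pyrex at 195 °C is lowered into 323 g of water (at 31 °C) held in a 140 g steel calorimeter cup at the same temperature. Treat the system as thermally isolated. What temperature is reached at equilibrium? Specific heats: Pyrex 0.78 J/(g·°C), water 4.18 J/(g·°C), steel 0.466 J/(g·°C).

T_f ≈ 39.0 °C

T_f = Σ m_i c_i T_i / Σ m_i c_i:
T_f = (72.93*195 + 1350.1*31 + 65.24*31) / (72.93 + 1350.1 + 65.24)
    = 58098 / 1488.3 ≈ 39.04 °C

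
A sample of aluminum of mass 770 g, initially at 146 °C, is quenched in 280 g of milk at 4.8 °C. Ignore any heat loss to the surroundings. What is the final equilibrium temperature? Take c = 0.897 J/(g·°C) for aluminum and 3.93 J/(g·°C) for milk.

T_f ≈ 59.3 °C

Heat lost by the aluminum equals heat gained by the milk:
770×0.897×(146 − T) = 280×3.93×(T − 4.8)
690.69(146 − T) = 1100.4(T − 4.8)
1791.1 T = 106123  ⇒  T ≈ 59.25 °C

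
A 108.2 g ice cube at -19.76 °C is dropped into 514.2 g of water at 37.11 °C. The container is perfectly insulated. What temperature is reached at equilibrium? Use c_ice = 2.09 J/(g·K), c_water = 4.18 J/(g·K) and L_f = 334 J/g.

T_f ≈ 15.1 °C

Net heat exchanged in the isolated system is zero:
warm ice to 0 °C: 108.2×2.09×(0 − (-19.76)) = 4468.5
  fusion: m_ice L_f = 108.2×334 = 36139
  warm the meltwater: 452.28 T
  water cools: 514.2×4.18×(T − 37.11) = 2149.4(T − 37.11)
2601.6 T = 79763 − 40607 = 39155
T ≈ 15.05 °C. Since T > 0 °C, the all-ice-melts assumption holds.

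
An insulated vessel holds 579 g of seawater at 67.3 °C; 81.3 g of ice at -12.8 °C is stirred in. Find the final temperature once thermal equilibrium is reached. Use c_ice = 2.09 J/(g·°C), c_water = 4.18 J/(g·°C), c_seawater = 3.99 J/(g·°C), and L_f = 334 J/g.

Energy balance with sensible and latent terms:
warm ice to 0 °C: 81.3×2.09×(0 − (-12.8)) = 2174.9
  fusion: m_ice L_f = 81.3×334 = 27154
  meltwater 0→T: 81.3×4.18×T = 339.83 T
  seawater: 2310.2(T − 67.3)
2650 T = 155477 − 29329 = 126148
T ≈ 47.60 °C. Since T > 0 °C, the all-ice-melts assumption holds.

T_f ≈ 47.6 °C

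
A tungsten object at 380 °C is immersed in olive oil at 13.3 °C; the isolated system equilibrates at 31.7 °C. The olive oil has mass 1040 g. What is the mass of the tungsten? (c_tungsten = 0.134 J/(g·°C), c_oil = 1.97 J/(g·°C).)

m ≈ 808 g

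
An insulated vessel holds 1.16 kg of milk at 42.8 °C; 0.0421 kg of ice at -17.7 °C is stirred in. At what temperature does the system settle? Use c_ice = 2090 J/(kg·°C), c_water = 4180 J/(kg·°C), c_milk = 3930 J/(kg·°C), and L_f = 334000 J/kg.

Energy balance with sensible and latent terms:
warm ice to 0 °C: 0.0421·2090·(0 − (-17.7)) = 1557.4; latent heat to melt: 0.0421·334000 = 14061; meltwater 0→T: 0.0421·4180·T = 175.98 T; milk cools: 1.16·3930·(T − 42.8) = 4558.8(T − 42.8)
4734.8 T = 195117 − 15619 = 179498
T ≈ 37.91 °C. Since T > 0 °C, the all-ice-melts assumption holds.

T_f ≈ 37.9 °C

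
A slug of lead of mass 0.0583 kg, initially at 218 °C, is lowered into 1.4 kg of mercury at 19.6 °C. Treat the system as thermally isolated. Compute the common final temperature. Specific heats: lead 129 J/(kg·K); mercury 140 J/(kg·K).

Set heat shed by the hot body equal to heat absorbed by the cold body:
0.0583·129·(218 − T) = 1.4·140·(T − 19.6)
7.521(218 − T) = 196(T − 19.6)
203.52 T = 5481.1  ⇒  T ≈ 26.93 °C

T_f ≈ 26.9 °C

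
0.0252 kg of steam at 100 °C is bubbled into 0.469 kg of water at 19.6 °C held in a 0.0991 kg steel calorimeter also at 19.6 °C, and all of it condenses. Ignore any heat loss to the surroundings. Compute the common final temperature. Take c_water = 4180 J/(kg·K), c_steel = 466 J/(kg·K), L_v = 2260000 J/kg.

Net heat exchanged in the isolated system is zero:
latent heat released on condensation: 0.0252×2260000 = 56952
  condensate cools 100→T: 0.0252×4180×(T − 100) = 105.34(T − 100)
  water warms: 0.469×4180×(T − 19.6) = 1960.4(T − 19.6)
  steel cup: 0.0991×466×(T − 19.6) = 46.18(T − 19.6)
2111.9 T = 56952 + 10534 + 39329 = 106815
T ≈ 50.58 °C, under the boiling point, so the assumption holds.

T_f ≈ 50.6 °C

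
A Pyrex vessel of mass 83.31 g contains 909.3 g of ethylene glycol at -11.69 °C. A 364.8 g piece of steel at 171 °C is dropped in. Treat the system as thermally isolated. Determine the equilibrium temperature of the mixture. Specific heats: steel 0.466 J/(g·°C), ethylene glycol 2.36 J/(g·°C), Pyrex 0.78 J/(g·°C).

T_f ≈ 1.4 °C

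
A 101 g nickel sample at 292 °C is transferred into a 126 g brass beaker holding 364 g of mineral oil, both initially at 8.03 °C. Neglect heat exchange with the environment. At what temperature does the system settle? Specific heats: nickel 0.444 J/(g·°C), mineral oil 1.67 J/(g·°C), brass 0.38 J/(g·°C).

Energy conservation, ΣQ = 0:
101·0.444·(T − 292) + 364·1.67·(T − 8.03) + 126·0.38·(T − 8.03) = 0
44.84(T − 292) + 607.88(T − 8.03) + 47.88(T − 8.03) = 0
700.6 T = 18360
T = 18360/700.6 ≈ 26.21 °C

T_f ≈ 26.2 °C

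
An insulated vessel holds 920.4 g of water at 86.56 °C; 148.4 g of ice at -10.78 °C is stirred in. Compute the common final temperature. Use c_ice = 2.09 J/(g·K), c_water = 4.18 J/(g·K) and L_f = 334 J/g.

T_f ≈ 62.7 °C

Heat gained plus heat lost sum to zero:
ice -10.78→0 °C: 148.4×2.09×10.78 = 3343.5; fusion: m_ice L_f = 148.4×334 = 49566; warm the meltwater: 620.31 T; water: 3847.3(T − 86.56)
4467.6 T = 333020 − 52909 = 280111
T ≈ 62.70 °C. Since T > 0 °C, the all-ice-melts assumption holds.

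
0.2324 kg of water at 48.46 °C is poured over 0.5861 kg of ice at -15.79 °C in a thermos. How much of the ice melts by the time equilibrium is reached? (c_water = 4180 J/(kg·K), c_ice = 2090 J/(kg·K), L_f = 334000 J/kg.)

m_melted ≈ 0.083 kg

Cooling the water to 0 °C releases 0.2324·4180·48.46 = 47076 J.
Warming the ice to 0 °C takes 0.5861·2090·15.79 = 19342 J, leaving 27734 J for melting.
To melt every bit of ice: 0.5861·334000 = 195757 J.
That's not enough to melt it all — equilibrium is at 0 °C with ice remaining.
m_melt = 27734 / L_f = 0.08303 kg.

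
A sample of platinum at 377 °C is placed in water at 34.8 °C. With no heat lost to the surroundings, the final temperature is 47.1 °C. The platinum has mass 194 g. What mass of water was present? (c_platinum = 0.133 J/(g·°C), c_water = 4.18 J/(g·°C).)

m ≈ 166 g

|Q_platinum| = |Q_water|:
194·0.133·(377 − 47.1) = m·4.18·(47.1 − 34.8)
51.41 m = 8512.1  ⇒  m ≈ 165.6 g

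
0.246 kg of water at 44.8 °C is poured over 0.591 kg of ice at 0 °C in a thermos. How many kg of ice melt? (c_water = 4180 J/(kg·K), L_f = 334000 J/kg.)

Cooling the water to 0 °C releases 0.246·4180·44.8 = 46067 J.
To melt every bit of ice: 0.591·334000 = 197394 J.
That's not enough to melt it all — equilibrium is at 0 °C with ice remaining.
Mass melted = 46067/334000 ≈ 0.1379 kg.

m_melted ≈ 0.138 kg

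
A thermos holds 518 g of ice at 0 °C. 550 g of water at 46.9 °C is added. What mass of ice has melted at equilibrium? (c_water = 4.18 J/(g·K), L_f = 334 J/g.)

Cooling the water to 0 °C releases 550·4.18·46.9 = 107823 J.
Melting all 518 g of ice would need 518·334 = 173012 J.
That's not enough to melt it all — equilibrium is at 0 °C with ice remaining.
m_melted·334 = 107823  ⇒  m_melted ≈ 322.8 g.

m_melted ≈ 323 g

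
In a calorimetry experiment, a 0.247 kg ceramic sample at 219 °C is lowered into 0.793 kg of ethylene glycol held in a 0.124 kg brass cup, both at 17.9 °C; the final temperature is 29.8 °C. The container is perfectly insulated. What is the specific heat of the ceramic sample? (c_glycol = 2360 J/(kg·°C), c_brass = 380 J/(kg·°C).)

c ≈ 489 J/(kg·°C)

Conservation of energy gives ΣQ = 0:
0.247·c·(29.8 − 219) + 0.793·2360·(29.8 − 17.9) + 0.124·380·(29.8 − 17.9) = 0
-46.73 c = -22831
c = -22831/-46.73 ≈ 488.6 J/(kg·°C)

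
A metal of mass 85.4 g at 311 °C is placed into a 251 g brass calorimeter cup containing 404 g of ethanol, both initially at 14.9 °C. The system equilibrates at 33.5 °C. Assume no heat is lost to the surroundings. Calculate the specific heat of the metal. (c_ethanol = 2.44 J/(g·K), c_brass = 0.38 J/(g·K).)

Energy conservation, ΣQ = 0:
85.4×c×(33.5 − 311) + 404×2.44×(33.5 − 14.9) + 251×0.38×(33.5 − 14.9) = 0
-23698 c = -20109
c = -20109/-23698 ≈ 0.8485 J/(g·K)

c ≈ 0.849 J/(g·K)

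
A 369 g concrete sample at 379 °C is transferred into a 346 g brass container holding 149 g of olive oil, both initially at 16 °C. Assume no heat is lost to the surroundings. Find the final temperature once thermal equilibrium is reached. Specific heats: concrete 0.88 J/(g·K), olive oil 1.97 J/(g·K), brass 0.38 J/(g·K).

T_f ≈ 173.2 °C

Setting the total heat transfer to zero:
369×0.88×(T − 379) + 149×1.97×(T − 16) + 346×0.38×(T − 16) = 0
324.72(T − 379) + 293.53(T − 16) + 131.48(T − 16) = 0
(324.72 + 293.53 + 131.48) T = 324.72×379 + 293.53×16 + 131.48×16
T = 129869/749.73 ≈ 173.22 °C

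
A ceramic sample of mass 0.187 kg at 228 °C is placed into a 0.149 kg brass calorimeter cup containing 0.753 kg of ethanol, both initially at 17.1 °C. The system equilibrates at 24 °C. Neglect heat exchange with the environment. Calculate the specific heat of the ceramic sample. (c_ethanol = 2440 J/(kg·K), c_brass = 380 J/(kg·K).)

c ≈ 343 J/(kg·K)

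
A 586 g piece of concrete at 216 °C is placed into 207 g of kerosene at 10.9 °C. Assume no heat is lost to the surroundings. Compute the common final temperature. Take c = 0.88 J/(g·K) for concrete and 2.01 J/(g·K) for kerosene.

T_f = Σ m_i c_i T_i / Σ m_i c_i:
T_f = (515.68·216 + 416.07·10.9) / (515.68 + 416.07)
    = 115922 / 931.75 ≈ 124.41 °C

T_f ≈ 124.4 °C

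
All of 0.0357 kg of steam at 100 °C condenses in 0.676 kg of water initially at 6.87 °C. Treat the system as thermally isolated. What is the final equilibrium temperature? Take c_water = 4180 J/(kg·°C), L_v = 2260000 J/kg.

T_f ≈ 38.7 °C

Energy balance with sensible and latent terms:
steam→water at 100 °C releases m L_v = 0.0357×2260000 = 80682; condensate cools 100→T: 0.0357×4180×(T − 100) = 149.23(T − 100); water warms: 0.676×4180×(T − 6.87) = 2825.7(T − 6.87)
2974.9 T = 80682 + 14923 + 19412 = 115017
T ≈ 38.66 °C (< 100 °C, so full condensation is consistent).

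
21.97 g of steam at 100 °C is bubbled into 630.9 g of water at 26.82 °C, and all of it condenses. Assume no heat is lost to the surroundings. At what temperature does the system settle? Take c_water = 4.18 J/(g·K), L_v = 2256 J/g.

Energy conservation, ΣQ = 0:
steam→water at 100 °C releases m L_v = 21.97×2256 = 49564; condensed water 100 °C→T: 91.83(T − 100); original water: 2637.2(T − 26.82)
2729 T = 49564 + 9183.5 + 70729 = 129476
T ≈ 47.44 °C — below 100 °C, confirming all the steam condensed.

T_f ≈ 47.4 °C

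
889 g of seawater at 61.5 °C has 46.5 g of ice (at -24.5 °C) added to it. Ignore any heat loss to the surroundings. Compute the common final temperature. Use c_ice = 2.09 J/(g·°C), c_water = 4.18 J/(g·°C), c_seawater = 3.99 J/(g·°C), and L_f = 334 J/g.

Taking heat into each body as positive, Σ m c ΔT = 0:
warm ice to 0 °C: 46.5·2.09·(0 − (-24.5)) = 2381; latent heat to melt: 46.5·334 = 15531; warm the meltwater: 194.37 T; seawater: 3547.1(T − 61.5)
3741.5 T = 218147 − 17912 = 200235
T ≈ 53.52 °C — above 0 °C, consistent with complete melting.

T_f ≈ 53.5 °C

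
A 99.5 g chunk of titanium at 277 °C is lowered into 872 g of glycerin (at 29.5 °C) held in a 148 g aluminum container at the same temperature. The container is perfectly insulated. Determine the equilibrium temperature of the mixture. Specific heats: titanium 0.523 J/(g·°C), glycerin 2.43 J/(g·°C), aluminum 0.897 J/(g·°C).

T_f ≈ 35.1 °C

Net heat exchanged in the isolated system is zero:
99.5·0.523·(T − 277) + 872·2.43·(T − 29.5) + 148·0.897·(T − 29.5) = 0
52.04(T − 277) + 2119(T − 29.5) + 132.76(T − 29.5) = 0
(52.04 + 2119 + 132.76) T = 52.04·277 + 2119·29.5 + 132.76·29.5
T = 80840 / 2303.8 = 35.1 °C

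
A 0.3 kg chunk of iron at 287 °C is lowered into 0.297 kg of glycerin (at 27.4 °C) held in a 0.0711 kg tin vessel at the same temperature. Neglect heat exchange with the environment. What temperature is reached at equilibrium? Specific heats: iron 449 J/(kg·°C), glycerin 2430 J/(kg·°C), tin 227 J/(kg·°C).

T_f ≈ 67.5 °C

Setting the total heat transfer to zero:
0.3*449*(T − 287) + 0.297*2430*(T − 27.4) + 0.0711*227*(T − 27.4) = 0
(134.7 + 721.71 + 16.14) T = 134.7*287 + 721.71*27.4 + 16.14*27.4
T ≈ 67.48 °C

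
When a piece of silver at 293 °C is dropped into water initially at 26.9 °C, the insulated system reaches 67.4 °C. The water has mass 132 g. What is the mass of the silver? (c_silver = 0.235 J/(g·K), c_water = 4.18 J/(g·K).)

m ≈ 422 g

|Q_silver| = |Q_water|:
m×0.235×(293 − 67.4) = 132×4.18×(67.4 − 26.9)
53.02 m = 22346  ⇒  m ≈ 421.5 g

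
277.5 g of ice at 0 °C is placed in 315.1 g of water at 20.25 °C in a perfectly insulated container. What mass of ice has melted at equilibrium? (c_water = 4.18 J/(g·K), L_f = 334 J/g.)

Heat available from the water dropping to 0 °C: 315.1×4.18×20.25 = 26672 J.
To melt every bit of ice: 277.5×334 = 92685 J.
Since 26672 < 92685 J, not all the ice melts; equilibrium is at 0 °C.
Mass melted = 26672/334 ≈ 79.86 g.

m_melted ≈ 79.9 g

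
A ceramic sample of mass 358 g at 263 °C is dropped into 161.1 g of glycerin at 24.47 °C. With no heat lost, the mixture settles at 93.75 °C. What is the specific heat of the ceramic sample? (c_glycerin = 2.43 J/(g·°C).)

c ≈ 0.448 J/(g·°C)

m_s c (T_s − T_f) = m_glycerin c_glycerin (T_f − T_0):
358·c·(263 − 93.75) = 161.1·2.43·(93.75 − 24.47)
60592 c = 27121  ⇒  c ≈ 0.4476 J/(g·°C)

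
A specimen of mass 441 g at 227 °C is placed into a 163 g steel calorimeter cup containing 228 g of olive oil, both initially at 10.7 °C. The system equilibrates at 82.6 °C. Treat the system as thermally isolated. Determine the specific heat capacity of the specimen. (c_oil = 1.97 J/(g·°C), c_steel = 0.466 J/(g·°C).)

c ≈ 0.593 J/(g·°C)

Heat gained plus heat lost sum to zero:
441·c·(82.6 − 227) + 228·1.97·(82.6 − 10.7) + 163·0.466·(82.6 − 10.7) = 0
-63680 c = -37756
c = -37756/-63680 ≈ 0.5929 J/(g·°C)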